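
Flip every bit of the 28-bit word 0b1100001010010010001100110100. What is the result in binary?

0b0011110101101101110011001011

Invert each bit: 1100001010010010001100110100 → 0011110101101101110011001011.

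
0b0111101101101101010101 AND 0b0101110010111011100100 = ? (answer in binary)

0b0101100000101001000100

AND bit by bit (1 only where both bits are 1):
  0111101101101101010101
& 0101110010111011100100
= 0101100000101001000100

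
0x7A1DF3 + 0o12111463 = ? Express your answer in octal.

0o50530446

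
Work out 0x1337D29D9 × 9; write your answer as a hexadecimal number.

Multiply each base-16 digit by 9, carrying:
  9×9 = 81 → write 1 carry 5
  D×9+5 = 122 → write A carry 7
  9×9+7 = 88 → write 8 carry 5
  2×9+5 = 23 → write 7 carry 1
  D×9+1 = 118 → write 6 carry 7
  7×9+7 = 70 → write 6 carry 4
  3×9+4 = 31 → write F carry 1
  3×9+1 = 28 → write C carry 1
  1×9+1 = 10 → write A

0xACF6678A1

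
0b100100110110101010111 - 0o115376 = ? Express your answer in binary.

0b100011101001001011001

0o115376 = 0b1001101011111110 in binary.
Subtract column by column in base 2:
  1-0 → 1
  1-1 → 0
  1-1 → 0
  0-1 → 1 (borrow)
  1-1-1 → 1 (borrow)
  0-1-1 → 0 (borrow)
  1-1-1 → 1 (borrow)
  0-1-1 → 0 (borrow)
  1-0-1 → 0
  0-1 → 1 (borrow)
  1-0-1 → 0
  1-1 → 0
  0-1 → 1 (borrow)
  1-0-1 → 0
  1-0 → 1
  0-1 → 1 (borrow)
  0-0-1 → 1 (borrow)
  1-0-1 → 0
  0-0 → 0
  0-0 → 0
  1-0 → 1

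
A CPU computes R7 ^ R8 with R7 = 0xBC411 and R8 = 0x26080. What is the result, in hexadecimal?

0x9A491

XOR each hex digit independently (no carries):
  B^2=9, C^6=A, 4^0=4, 1^8=9, 1^0=1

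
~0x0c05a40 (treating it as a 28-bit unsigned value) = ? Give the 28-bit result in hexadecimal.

Each hex digit d becomes f−d:
  0→f, c→3, 0→f, 5→a, a→5, 4→b, 0→f

0xf3fa5bf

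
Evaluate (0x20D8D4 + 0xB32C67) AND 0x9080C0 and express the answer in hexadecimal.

0x900000

Add column by column in base 16, right to left:
  4+7 = B
  D+6 = 3 carry 1
  8+C+1 = 5 carry 1
  D+2+1 = 0 carry 1
  0+3+1 = 4
  2+B = D
Sum = 0xD4053B; now AND with 0x9080C0:
  D&9=9, 4&0=0, 0&8=0, 5&0=0, 3&C=0, B&0=0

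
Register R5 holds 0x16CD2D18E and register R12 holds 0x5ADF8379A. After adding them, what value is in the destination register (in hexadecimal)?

0x71ACB0928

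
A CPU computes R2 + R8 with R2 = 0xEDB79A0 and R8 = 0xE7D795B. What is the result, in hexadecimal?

Add column by column in base 16, right to left:
  0+B = B
  A+5 = F
  9+9 = 2 carry 1
  7+7+1 = F
  B+D = 8 carry 1
  D+7+1 = 5 carry 1
  E+E+1 = D carry 1
  final carry 1

0x1D58F2FB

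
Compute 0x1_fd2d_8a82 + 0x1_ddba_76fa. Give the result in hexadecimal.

0x3dae8017c

Add column by column in base 16, right to left:
  2+a = c
  8+f = 7 carry 1
  a+6+1 = 1 carry 1
  8+7+1 = 0 carry 1
  d+a+1 = 8 carry 1
  2+b+1 = e
  d+d = a carry 1
  f+d+1 = d carry 1
  1+1+1 = 3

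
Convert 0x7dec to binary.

Expand each hex digit to 4 bits: 7=0111 d=1101 e=1110 c=1100.

0b111110111101100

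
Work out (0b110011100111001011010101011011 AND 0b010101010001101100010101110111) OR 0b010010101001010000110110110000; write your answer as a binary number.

0b110011100111001011010101011011 AND 0b010101010001101100010101110111 = 0b010001000001001000010101010011.
Then OR with 0b010010101001010000110110110000.

0b10011101001011000110111110011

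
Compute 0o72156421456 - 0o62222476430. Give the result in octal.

Subtract column by column in base 8:
  6-0 → 6
  5-3 → 2
  4-4 → 0
  1-6 → 3 (borrow)
  2-7-1 → 2 (borrow)
  4-4-1 → 7 (borrow)
  6-2-1 → 3
  5-2 → 3
  1-2 → 7 (borrow)
  2-2-1 → 7 (borrow)
  7-6-1 → 0

0o7733723026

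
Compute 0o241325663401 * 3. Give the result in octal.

0o744201432403

Multiply each base-8 digit by 3, carrying:
  1×3 = 3 → write 3
  0×3 = 0 → write 0
  4×3 = 12 → write 4 carry 1
  3×3+1 = 10 → write 2 carry 1
  6×3+1 = 19 → write 3 carry 2
  6×3+2 = 20 → write 4 carry 2
  5×3+2 = 17 → write 1 carry 2
  2×3+2 = 8 → write 0 carry 1
  3×3+1 = 10 → write 2 carry 1
  1×3+1 = 4 → write 4
  4×3 = 12 → write 4 carry 1
  2×3+1 = 7 → write 7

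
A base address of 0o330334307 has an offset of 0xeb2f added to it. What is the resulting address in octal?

0xeb2f = 0o165457 in octal.
Add column by column in base 8, right to left:
  7+7 = 6 carry 1
  0+5+1 = 6
  3+4 = 7
  4+5 = 1 carry 1
  3+6+1 = 2 carry 1
  3+1+1 = 5
  0+0 = 0
  3+0 = 3
  3+0 = 3

0o330521766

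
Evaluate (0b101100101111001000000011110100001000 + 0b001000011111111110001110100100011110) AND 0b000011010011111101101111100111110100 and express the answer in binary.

Add column by column in base 2, right to left:
  0+0 = 0
  0+1 = 1
  0+1 = 1
  1+1 = 0 carry 1
  0+1+1 = 0 carry 1
  0+0+1 = 1
  0+0 = 0
  0+0 = 0
  1+1 = 0 carry 1
  0+0+1 = 1
  1+0 = 1
  1+1 = 0 carry 1
  1+0+1 = 0 carry 1
  1+1+1 = 1 carry 1
  0+1+1 = 0 carry 1
  0+1+1 = 0 carry 1
  0+0+1 = 1
  0+0 = 0
  0+0 = 0
  0+1 = 1
  0+1 = 1
  1+1 = 0 carry 1
  0+1+1 = 0 carry 1
  0+1+1 = 0 carry 1
  1+1+1 = 1 carry 1
  1+1+1 = 1 carry 1
  1+1+1 = 1 carry 1
  1+1+1 = 1 carry 1
  0+1+1 = 0 carry 1
  1+0+1 = 0 carry 1
  0+0+1 = 1
  0+0 = 0
  1+0 = 1
  1+1 = 0 carry 1
  0+0+1 = 1
  1+0 = 1
Sum = 0b110101001111000110010010011000100110; now AND with 0b000011010011111101101111100111110100:
  110101001111000110010010011000100110
& 000011010011111101101111100111110100
= 000001000011000100000010000000100100

0b1000011000100000010000000100100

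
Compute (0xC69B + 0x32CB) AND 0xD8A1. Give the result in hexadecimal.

0xD820

Add column by column in base 16, right to left:
  B+B = 6 carry 1
  9+C+1 = 6 carry 1
  6+2+1 = 9
  C+3 = F
Sum = 0xF966; now AND with 0xD8A1:
  F&D=D, 9&8=8, 6&A=2, 6&1=0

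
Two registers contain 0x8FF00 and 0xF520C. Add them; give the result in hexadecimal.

Add column by column in base 16, right to left:
  0+C = C
  0+0 = 0
  F+2 = 1 carry 1
  F+5+1 = 5 carry 1
  8+F+1 = 8 carry 1
  final carry 1

0x18510C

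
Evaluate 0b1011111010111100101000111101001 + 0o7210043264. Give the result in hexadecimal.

0x997E989D

0b1011111010111100101000111101001 = 0x5F5E51E9 in hexadecimal.
0o7210043264 = 0x3A2046B4 in hexadecimal.
Add column by column in base 16, right to left:
  9+4 = D
  E+B = 9 carry 1
  1+6+1 = 8
  5+4 = 9
  E+0 = E
  5+2 = 7
  F+A = 9 carry 1
  5+3+1 = 9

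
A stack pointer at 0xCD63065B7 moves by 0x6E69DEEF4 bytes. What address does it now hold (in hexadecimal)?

Add column by column in base 16, right to left:
  7+4 = B
  B+F = A carry 1
  5+E+1 = 4 carry 1
  6+E+1 = 5 carry 1
  0+D+1 = E
  3+9 = C
  6+6 = C
  D+E = B carry 1
  C+6+1 = 3 carry 1
  final carry 1

0x13BCCE54AB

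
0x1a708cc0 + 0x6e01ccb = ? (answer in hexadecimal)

Add column by column in base 16, right to left:
  0+b = b
  c+c = 8 carry 1
  c+c+1 = 9 carry 1
  8+1+1 = a
  0+0 = 0
  7+e = 5 carry 1
  a+6+1 = 1 carry 1
  1+0+1 = 2

0x2150a98b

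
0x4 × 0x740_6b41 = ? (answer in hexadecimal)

0x1d01ad04

Multiply each base-16 digit by 4, carrying:
  1×4 = 4 → write 4
  4×4 = 16 → write 0 carry 1
  b×4+1 = 45 → write d carry 2
  6×4+2 = 26 → write a carry 1
  0×4+1 = 1 → write 1
  4×4 = 16 → write 0 carry 1
  7×4+1 = 29 → write d carry 1
  remaining carry: 1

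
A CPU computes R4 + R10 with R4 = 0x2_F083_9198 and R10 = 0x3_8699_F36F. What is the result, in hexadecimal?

0x6771D8507

Add column by column in base 16, right to left:
  8+F = 7 carry 1
  9+6+1 = 0 carry 1
  1+3+1 = 5
  9+F = 8 carry 1
  3+9+1 = D
  8+9 = 1 carry 1
  0+6+1 = 7
  F+8 = 7 carry 1
  2+3+1 = 6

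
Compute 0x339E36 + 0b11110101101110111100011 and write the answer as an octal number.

0o53476031

0x339E36 = 0o14717066 in octal.
0b11110101101110111100011 = 0o36556743 in octal.
Add column by column in base 8, right to left:
  6+3 = 1 carry 1
  6+4+1 = 3 carry 1
  0+7+1 = 0 carry 1
  7+6+1 = 6 carry 1
  1+5+1 = 7
  7+5 = 4 carry 1
  4+6+1 = 3 carry 1
  1+3+1 = 5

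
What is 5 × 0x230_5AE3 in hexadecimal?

0xAF1C66F

Multiply each base-16 digit by 5, carrying:
  3×5 = 15 → write F
  E×5 = 70 → write 6 carry 4
  A×5+4 = 54 → write 6 carry 3
  5×5+3 = 28 → write C carry 1
  0×5+1 = 1 → write 1
  3×5 = 15 → write F
  2×5 = 10 → write A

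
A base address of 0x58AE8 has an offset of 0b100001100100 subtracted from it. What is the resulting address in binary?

0x58AE8 = 0b1011000101011101000 in binary.
Subtract column by column in base 2:
  0-0 → 0
  0-0 → 0
  0-1 → 1 (borrow)
  1-0-1 → 0
  0-0 → 0
  1-1 → 0
  1-1 → 0
  1-0 → 1
  0-0 → 0
  1-0 → 1
  0-0 → 0
  1-1 → 0
  0-0 → 0
  0-0 → 0
  0-0 → 0
  1-0 → 1
  1-0 → 1
  0-0 → 0
  1-0 → 1

0b1011000001010000100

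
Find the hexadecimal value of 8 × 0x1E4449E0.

0xF2224F00

Multiply each base-16 digit by 8, carrying:
  0×8 = 0 → write 0
  E×8 = 112 → write 0 carry 7
  9×8+7 = 79 → write F carry 4
  4×8+4 = 36 → write 4 carry 2
  4×8+2 = 34 → write 2 carry 2
  4×8+2 = 34 → write 2 carry 2
  E×8+2 = 114 → write 2 carry 7
  1×8+7 = 15 → write F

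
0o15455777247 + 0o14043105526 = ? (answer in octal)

Add column by column in base 8, right to left:
  7+6 = 5 carry 1
  4+2+1 = 7
  2+5 = 7
  7+5 = 4 carry 1
  7+0+1 = 0 carry 1
  7+1+1 = 1 carry 1
  5+3+1 = 1 carry 1
  5+4+1 = 2 carry 1
  4+0+1 = 5
  5+4 = 1 carry 1
  1+1+1 = 3

0o31521104775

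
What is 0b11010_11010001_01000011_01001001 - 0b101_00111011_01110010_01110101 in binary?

Subtract column by column in base 2:
  1-1 → 0
  0-0 → 0
  0-1 → 1 (borrow)
  1-0-1 → 0
  0-1 → 1 (borrow)
  0-1-1 → 0 (borrow)
  1-1-1 → 1 (borrow)
  0-0-1 → 1 (borrow)
  1-0-1 → 0
  1-1 → 0
  0-0 → 0
  0-0 → 0
  0-1 → 1 (borrow)
  0-1-1 → 0 (borrow)
  1-1-1 → 1 (borrow)
  0-0-1 → 1 (borrow)
  1-1-1 → 1 (borrow)
  0-1-1 → 0 (borrow)
  0-0-1 → 1 (borrow)
  0-1-1 → 0 (borrow)
  1-1-1 → 1 (borrow)
  0-1-1 → 0 (borrow)
  1-0-1 → 0
  1-0 → 1
  0-1 → 1 (borrow)
  1-0-1 → 0
  0-1 → 1 (borrow)
  1-0-1 → 0
  1-0 → 1

0b10101100101011101000011010100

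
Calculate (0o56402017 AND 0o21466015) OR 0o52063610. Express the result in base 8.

0o56402017 AND 0o21466015 = 0o00402015.
Then OR with 0o52063610.

0o52463615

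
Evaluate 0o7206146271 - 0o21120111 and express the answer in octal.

0o7165026160

Subtract column by column in base 8:
  1-1 → 0
  7-1 → 6
  2-1 → 1
  6-0 → 6
  4-2 → 2
  1-1 → 0
  6-1 → 5
  0-2 → 6 (borrow)
  2-0-1 → 1
  7-0 → 7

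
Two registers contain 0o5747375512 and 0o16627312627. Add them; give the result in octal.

0o24576710341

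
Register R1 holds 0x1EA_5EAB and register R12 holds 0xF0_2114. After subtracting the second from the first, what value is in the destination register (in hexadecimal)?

Subtract column by column in base 16:
  B-4 → 7
  A-1 → 9
  E-1 → D
  5-2 → 3
  A-0 → A
  E-F → F (borrow)
  1-0-1 → 0

0xFA3D97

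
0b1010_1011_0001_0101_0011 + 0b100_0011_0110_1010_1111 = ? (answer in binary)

Add column by column in base 2, right to left:
  1+1 = 0 carry 1
  1+1+1 = 1 carry 1
  0+1+1 = 0 carry 1
  0+1+1 = 0 carry 1
  1+0+1 = 0 carry 1
  0+1+1 = 0 carry 1
  1+0+1 = 0 carry 1
  0+1+1 = 0 carry 1
  1+0+1 = 0 carry 1
  0+1+1 = 0 carry 1
  0+1+1 = 0 carry 1
  0+0+1 = 1
  1+1 = 0 carry 1
  1+1+1 = 1 carry 1
  0+0+1 = 1
  1+0 = 1
  0+0 = 0
  1+0 = 1
  0+1 = 1
  1+0 = 1

0b11101110100000000010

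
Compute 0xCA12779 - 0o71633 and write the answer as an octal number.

0xCA12779 = 0o1450223571 in octal.
Subtract column by column in base 8:
  1-3 → 6 (borrow)
  7-3-1 → 3
  5-6 → 7 (borrow)
  3-1-1 → 1
  2-7 → 3 (borrow)
  2-0-1 → 1
  0-0 → 0
  5-0 → 5
  4-0 → 4
  1-0 → 1

0o1450131736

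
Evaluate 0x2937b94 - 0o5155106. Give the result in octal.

0x2937b94 = 0o244675624 in octal.
Subtract column by column in base 8:
  4-6 → 6 (borrow)
  2-0-1 → 1
  6-1 → 5
  5-5 → 0
  7-5 → 2
  6-1 → 5
  4-5 → 7 (borrow)
  4-0-1 → 3
  2-0 → 2

0o237520516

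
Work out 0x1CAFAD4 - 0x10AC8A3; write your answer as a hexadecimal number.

Subtract column by column in base 16:
  4-3 → 1
  D-A → 3
  A-8 → 2
  F-C → 3
  A-A → 0
  C-0 → C
  1-1 → 0

0xC03231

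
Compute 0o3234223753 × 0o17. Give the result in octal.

Multiply each base-8 digit by 15, carrying:
  3×15 = 45 → write 5 carry 5
  5×15+5 = 80 → write 0 carry 10
  7×15+10 = 115 → write 3 carry 14
  3×15+14 = 59 → write 3 carry 7
  2×15+7 = 37 → write 5 carry 4
  2×15+4 = 34 → write 2 carry 4
  4×15+4 = 64 → write 0 carry 8
  3×15+8 = 53 → write 5 carry 6
  2×15+6 = 36 → write 4 carry 4
  3×15+4 = 49 → write 1 carry 6
  remaining carry: 6

0o61450253305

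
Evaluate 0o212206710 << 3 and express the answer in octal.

Shifting left by 3 bits = 1 oct digit: append 1 zero.

0o2122067100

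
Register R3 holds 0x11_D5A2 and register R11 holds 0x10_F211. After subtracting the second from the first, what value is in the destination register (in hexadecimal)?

Subtract column by column in base 16:
  2-1 → 1
  A-1 → 9
  5-2 → 3
  D-F → E (borrow)
  1-0-1 → 0
  1-1 → 0

0xE391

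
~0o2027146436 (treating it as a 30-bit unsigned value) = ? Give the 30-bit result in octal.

0o5750631341

Each oct digit d becomes 7−d:
  2→5, 0→7, 2→5, 7→0, 1→6, 4→3, 6→1, 4→3, 3→4, 6→1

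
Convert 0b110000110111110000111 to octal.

Group the bits in threes: 110 000 110 111 110 000 111 → 6067607.

0o6067607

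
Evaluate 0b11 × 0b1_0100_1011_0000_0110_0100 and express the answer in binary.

Multiply each base-2 digit by 3, carrying:
  0×3 = 0 → write 0
  0×3 = 0 → write 0
  1×3 = 3 → write 1 carry 1
  0×3+1 = 1 → write 1
  0×3 = 0 → write 0
  1×3 = 3 → write 1 carry 1
  1×3+1 = 4 → write 0 carry 2
  0×3+2 = 2 → write 0 carry 1
  0×3+1 = 1 → write 1
  0×3 = 0 → write 0
  0×3 = 0 → write 0
  0×3 = 0 → write 0
  1×3 = 3 → write 1 carry 1
  1×3+1 = 4 → write 0 carry 2
  0×3+2 = 2 → write 0 carry 1
  1×3+1 = 4 → write 0 carry 2
  0×3+2 = 2 → write 0 carry 1
  0×3+1 = 1 → write 1
  1×3 = 3 → write 1 carry 1
  0×3+1 = 1 → write 1
  1×3 = 3 → write 1 carry 1
  remaining carry: 1

0b1111100001000100101100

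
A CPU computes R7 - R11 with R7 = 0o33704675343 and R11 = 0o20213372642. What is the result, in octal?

0o13471302501

Subtract column by column in base 8:
  3-2 → 1
  4-4 → 0
  3-6 → 5 (borrow)
  5-2-1 → 2
  7-7 → 0
  6-3 → 3
  4-3 → 1
  0-1 → 7 (borrow)
  7-2-1 → 4
  3-0 → 3
  3-2 → 1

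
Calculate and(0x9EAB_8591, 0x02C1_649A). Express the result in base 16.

AND each hex digit independently (no carries):
  9&0=0, E&2=2, A&C=8, B&1=1, 8&6=0, 5&4=4, 9&9=9, 1&A=0

0x02810490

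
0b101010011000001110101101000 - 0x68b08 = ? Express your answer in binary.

0b101010001011001001001100000

0x68b08 = 0b1101000101100001000 in binary.
Subtract column by column in base 2:
  0-0 → 0
  0-0 → 0
  0-0 → 0
  1-1 → 0
  0-0 → 0
  1-0 → 1
  1-0 → 1
  0-0 → 0
  1-1 → 0
  0-1 → 1 (borrow)
  1-0-1 → 0
  1-1 → 0
  1-0 → 1
  0-0 → 0
  0-0 → 0
  0-1 → 1 (borrow)
  0-0-1 → 1 (borrow)
  0-1-1 → 0 (borrow)
  1-1-1 → 1 (borrow)
  1-0-1 → 0
  0-0 → 0
  0-0 → 0
  1-0 → 1
  0-0 → 0
  1-0 → 1
  0-0 → 0
  1-0 → 1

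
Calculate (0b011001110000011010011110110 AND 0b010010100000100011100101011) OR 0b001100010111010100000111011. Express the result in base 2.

0b11100110111010110000111011

0b011001110000011010011110110 AND 0b010010100000100011100101011 = 0b010000100000000010000100010.
Then OR with 0b001100010111010100000111011.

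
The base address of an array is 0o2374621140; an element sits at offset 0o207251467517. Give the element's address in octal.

Add column by column in base 8, right to left:
  0+7 = 7
  4+1 = 5
  1+5 = 6
  1+7 = 0 carry 1
  2+6+1 = 1 carry 1
  6+4+1 = 3 carry 1
  4+1+1 = 6
  7+5 = 4 carry 1
  3+2+1 = 6
  2+7 = 1 carry 1
  0+0+1 = 1
  0+2 = 2

0o211646310657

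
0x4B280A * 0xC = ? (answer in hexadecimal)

0x385E078

Multiply each base-16 digit by 12, carrying:
  A×12 = 120 → write 8 carry 7
  0×12+7 = 7 → write 7
  8×12 = 96 → write 0 carry 6
  2×12+6 = 30 → write E carry 1
  B×12+1 = 133 → write 5 carry 8
  4×12+8 = 56 → write 8 carry 3
  remaining carry: 3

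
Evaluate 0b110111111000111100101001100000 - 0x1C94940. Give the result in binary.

0x1C94940 = 0b1110010010100100101000000 in binary.
Subtract column by column in base 2:
  0-0 → 0
  0-0 → 0
  0-0 → 0
  0-0 → 0
  0-0 → 0
  1-0 → 1
  1-1 → 0
  0-0 → 0
  0-1 → 1 (borrow)
  1-0-1 → 0
  0-0 → 0
  1-1 → 0
  0-0 → 0
  0-0 → 0
  1-1 → 0
  1-0 → 1
  1-1 → 0
  1-0 → 1
  0-0 → 0
  0-1 → 1 (borrow)
  0-0-1 → 1 (borrow)
  1-0-1 → 0
  1-1 → 0
  1-1 → 0
  1-1 → 0
  1-0 → 1
  1-0 → 1
  0-0 → 0
  1-0 → 1
  1-0 → 1

0b110110000110101000000100100000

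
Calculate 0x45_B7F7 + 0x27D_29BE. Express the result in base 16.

Add column by column in base 16, right to left:
  7+E = 5 carry 1
  F+B+1 = B carry 1
  7+9+1 = 1 carry 1
  B+2+1 = E
  5+D = 2 carry 1
  4+7+1 = C
  0+2 = 2

0x2C2E1B5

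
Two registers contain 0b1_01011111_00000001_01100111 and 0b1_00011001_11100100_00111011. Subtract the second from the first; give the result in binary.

Subtract column by column in base 2:
  1-1 → 0
  1-1 → 0
  1-0 → 1
  0-1 → 1 (borrow)
  0-1-1 → 0 (borrow)
  1-1-1 → 1 (borrow)
  1-0-1 → 0
  0-0 → 0
  1-0 → 1
  0-0 → 0
  0-1 → 1 (borrow)
  0-0-1 → 1 (borrow)
  0-0-1 → 1 (borrow)
  0-1-1 → 0 (borrow)
  0-1-1 → 0 (borrow)
  0-1-1 → 0 (borrow)
  1-1-1 → 1 (borrow)
  1-0-1 → 0
  1-0 → 1
  1-1 → 0
  1-1 → 0
  0-0 → 0
  1-0 → 1
  0-0 → 0
  1-1 → 0

0b10001010001110100101100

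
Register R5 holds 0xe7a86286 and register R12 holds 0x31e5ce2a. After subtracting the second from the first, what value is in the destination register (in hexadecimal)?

Subtract column by column in base 16:
  6-a → c (borrow)
  8-2-1 → 5
  2-e → 4 (borrow)
  6-c-1 → 9 (borrow)
  8-5-1 → 2
  a-e → c (borrow)
  7-1-1 → 5
  e-3 → b

0xb5c2945c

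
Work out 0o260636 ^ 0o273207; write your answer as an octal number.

XOR each oct digit independently (no carries):
  2^2=0, 6^7=1, 0^3=3, 6^2=4, 3^0=3, 6^7=1

0o013431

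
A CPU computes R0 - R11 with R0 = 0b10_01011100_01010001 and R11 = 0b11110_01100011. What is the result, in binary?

0b100011110111101110

Subtract column by column in base 2:
  1-1 → 0
  0-1 → 1 (borrow)
  0-0-1 → 1 (borrow)
  0-0-1 → 1 (borrow)
  1-0-1 → 0
  0-1 → 1 (borrow)
  1-1-1 → 1 (borrow)
  0-0-1 → 1 (borrow)
  0-0-1 → 1 (borrow)
  0-1-1 → 0 (borrow)
  1-1-1 → 1 (borrow)
  1-1-1 → 1 (borrow)
  1-1-1 → 1 (borrow)
  0-0-1 → 1 (borrow)
  1-0-1 → 0
  0-0 → 0
  0-0 → 0
  1-0 → 1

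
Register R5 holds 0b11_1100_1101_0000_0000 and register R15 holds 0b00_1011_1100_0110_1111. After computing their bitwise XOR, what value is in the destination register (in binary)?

0b110111000101101111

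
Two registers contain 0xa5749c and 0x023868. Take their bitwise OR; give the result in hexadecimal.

0xa77cfc

OR each hex digit independently (no carries):
  a|0=a, 5|2=7, 7|3=7, 4|8=c, 9|6=f, c|8=c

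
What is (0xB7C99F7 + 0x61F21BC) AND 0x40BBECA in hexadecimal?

0xBBA82

Add column by column in base 16, right to left:
  7+C = 3 carry 1
  F+B+1 = B carry 1
  9+1+1 = B
  9+2 = B
  C+F = B carry 1
  7+1+1 = 9
  B+6 = 1 carry 1
  final carry 1
Sum = 0x119BBBB3; now AND with 0x40BBECA:
  1&0=0, 1&4=0, 9&0=0, B&B=B, B&B=B, B&E=A, B&C=8, 3&A=2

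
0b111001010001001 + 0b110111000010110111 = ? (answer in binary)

Add column by column in base 2, right to left:
  1+1 = 0 carry 1
  0+1+1 = 0 carry 1
  0+1+1 = 0 carry 1
  1+0+1 = 0 carry 1
  0+1+1 = 0 carry 1
  0+1+1 = 0 carry 1
  0+0+1 = 1
  1+1 = 0 carry 1
  0+0+1 = 1
  1+0 = 1
  0+0 = 0
  0+0 = 0
  1+1 = 0 carry 1
  1+1+1 = 1 carry 1
  1+1+1 = 1 carry 1
  0+0+1 = 1
  0+1 = 1
  0+1 = 1

0b111110001101000000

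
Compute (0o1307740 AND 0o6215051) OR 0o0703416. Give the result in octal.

0o1307740 AND 0o6215051 = 0o0205040.
Then OR with 0o0703416.

0o707456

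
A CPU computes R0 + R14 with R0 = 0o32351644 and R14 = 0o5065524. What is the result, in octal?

Add column by column in base 8, right to left:
  4+4 = 0 carry 1
  4+2+1 = 7
  6+5 = 3 carry 1
  1+5+1 = 7
  5+6 = 3 carry 1
  3+0+1 = 4
  2+5 = 7
  3+0 = 3

0o37437370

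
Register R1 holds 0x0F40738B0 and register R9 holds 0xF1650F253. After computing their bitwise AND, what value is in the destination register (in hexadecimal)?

AND each hex digit independently (no carries):
  0&F=0, F&1=1, 4&6=4, 0&5=0, 7&0=0, 3&F=3, 8&2=0, B&5=1, 0&3=0

0x014003010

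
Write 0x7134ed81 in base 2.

0b1110001001101001110110110000001

Expand each hex digit to 4 bits: 7=0111 1=0001 3=0011 4=0100 e=1110 d=1101 8=1000 1=0001.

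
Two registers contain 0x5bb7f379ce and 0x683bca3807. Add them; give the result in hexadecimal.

Add column by column in base 16, right to left:
  e+7 = 5 carry 1
  c+0+1 = d
  9+8 = 1 carry 1
  7+3+1 = b
  3+a = d
  f+c = b carry 1
  7+b+1 = 3 carry 1
  b+3+1 = f
  b+8 = 3 carry 1
  5+6+1 = c

0xc3f3bdb1d5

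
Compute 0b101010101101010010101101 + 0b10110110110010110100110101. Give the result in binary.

Add column by column in base 2, right to left:
  1+1 = 0 carry 1
  0+0+1 = 1
  1+1 = 0 carry 1
  1+0+1 = 0 carry 1
  0+1+1 = 0 carry 1
  1+1+1 = 1 carry 1
  0+0+1 = 1
  1+0 = 1
  0+1 = 1
  0+0 = 0
  1+1 = 0 carry 1
  0+1+1 = 0 carry 1
  1+0+1 = 0 carry 1
  0+1+1 = 0 carry 1
  1+0+1 = 0 carry 1
  1+0+1 = 0 carry 1
  0+1+1 = 0 carry 1
  1+1+1 = 1 carry 1
  0+0+1 = 1
  1+1 = 0 carry 1
  0+1+1 = 0 carry 1
  1+0+1 = 0 carry 1
  0+1+1 = 0 carry 1
  1+1+1 = 1 carry 1
  0+0+1 = 1
  0+1 = 1

0b11100001100000000111100010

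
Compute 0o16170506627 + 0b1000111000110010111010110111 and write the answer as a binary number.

0o16170506627 = 0b1110001111000101000110110010111 in binary.
Add column by column in base 2, right to left:
  1+1 = 0 carry 1
  1+1+1 = 1 carry 1
  1+1+1 = 1 carry 1
  0+0+1 = 1
  1+1 = 0 carry 1
  0+1+1 = 0 carry 1
  0+0+1 = 1
  1+1 = 0 carry 1
  1+0+1 = 0 carry 1
  0+1+1 = 0 carry 1
  1+1+1 = 1 carry 1
  1+1+1 = 1 carry 1
  0+0+1 = 1
  0+1 = 1
  0+0 = 0
  1+0 = 1
  0+1 = 1
  1+1 = 0 carry 1
  0+0+1 = 1
  0+0 = 0
  0+0 = 0
  1+1 = 0 carry 1
  1+1+1 = 1 carry 1
  1+1+1 = 1 carry 1
  1+0+1 = 0 carry 1
  0+0+1 = 1
  0+0 = 0
  0+1 = 1
  1+0 = 1
  1+0 = 1
  1+0 = 1

0b1111010110001011011110001001110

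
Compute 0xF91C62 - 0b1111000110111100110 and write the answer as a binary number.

0b111100011000111001111100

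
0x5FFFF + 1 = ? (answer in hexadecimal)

The trailing 4 digits are F (max in base 16), so adding 1 cascades: they roll to 0 and the next digit up increments.

0x60000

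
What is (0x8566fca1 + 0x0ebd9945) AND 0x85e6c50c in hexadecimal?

0x84248504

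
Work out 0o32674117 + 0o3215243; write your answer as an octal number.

0o36111362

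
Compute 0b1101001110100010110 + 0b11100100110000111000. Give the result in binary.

0b101001110100101001110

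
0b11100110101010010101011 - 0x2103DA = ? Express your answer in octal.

0o24450321

0b11100110101010010101011 = 0o34652253 in octal.
0x2103DA = 0o10201732 in octal.
Subtract column by column in base 8:
  3-2 → 1
  5-3 → 2
  2-7 → 3 (borrow)
  2-1-1 → 0
  5-0 → 5
  6-2 → 4
  4-0 → 4
  3-1 → 2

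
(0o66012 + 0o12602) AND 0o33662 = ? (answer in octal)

0o600

Add column by column in base 8, right to left:
  2+2 = 4
  1+0 = 1
  0+6 = 6
  6+2 = 0 carry 1
  6+1+1 = 0 carry 1
  final carry 1
Sum = 0o100614; now AND with 0o33662:
  1&0=0, 0&3=0, 0&3=0, 6&6=6, 1&6=0, 4&2=0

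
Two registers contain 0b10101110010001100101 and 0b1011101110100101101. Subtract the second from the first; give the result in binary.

0b1010000011100111000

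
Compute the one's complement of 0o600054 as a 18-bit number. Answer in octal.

0o177723

Each oct digit d becomes 7−d:
  6→1, 0→7, 0→7, 0→7, 5→2, 4→3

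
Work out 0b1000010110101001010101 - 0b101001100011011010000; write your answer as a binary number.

Subtract column by column in base 2:
  1-0 → 1
  0-0 → 0
  1-0 → 1
  0-0 → 0
  1-1 → 0
  0-0 → 0
  1-1 → 0
  0-1 → 1 (borrow)
  0-0-1 → 1 (borrow)
  1-1-1 → 1 (borrow)
  0-1-1 → 0 (borrow)
  1-0-1 → 0
  0-0 → 0
  1-0 → 1
  1-1 → 0
  0-1 → 1 (borrow)
  1-0-1 → 0
  0-0 → 0
  0-1 → 1 (borrow)
  0-0-1 → 1 (borrow)
  0-1-1 → 0 (borrow)
  1-0-1 → 0

0b11001010001110000101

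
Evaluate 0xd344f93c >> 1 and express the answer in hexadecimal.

0x69a27c9e

1 bits is not a whole number of base-16 digits; in binary: 11010011010001001111100100111100 >> 1 = 1101001101000100111110010011110.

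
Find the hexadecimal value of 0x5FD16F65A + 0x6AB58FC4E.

0xCA86FF2A8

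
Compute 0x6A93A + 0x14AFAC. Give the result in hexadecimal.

0x1B58E6

Add column by column in base 16, right to left:
  A+C = 6 carry 1
  3+A+1 = E
  9+F = 8 carry 1
  A+A+1 = 5 carry 1
  6+4+1 = B
  0+1 = 1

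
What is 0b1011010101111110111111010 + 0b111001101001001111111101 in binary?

Add column by column in base 2, right to left:
  0+1 = 1
  1+0 = 1
  0+1 = 1
  1+1 = 0 carry 1
  1+1+1 = 1 carry 1
  1+1+1 = 1 carry 1
  1+1+1 = 1 carry 1
  1+1+1 = 1 carry 1
  1+1+1 = 1 carry 1
  0+1+1 = 0 carry 1
  1+0+1 = 0 carry 1
  1+0+1 = 0 carry 1
  1+1+1 = 1 carry 1
  1+0+1 = 0 carry 1
  1+0+1 = 0 carry 1
  1+1+1 = 1 carry 1
  0+0+1 = 1
  1+1 = 0 carry 1
  0+1+1 = 0 carry 1
  1+0+1 = 0 carry 1
  0+0+1 = 1
  1+1 = 0 carry 1
  1+1+1 = 1 carry 1
  0+1+1 = 0 carry 1
  1+0+1 = 0 carry 1
  final carry 1

0b10010100011001000111110111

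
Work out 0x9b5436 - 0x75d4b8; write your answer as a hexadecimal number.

0x257f7e

Subtract column by column in base 16:
  6-8 → e (borrow)
  3-b-1 → 7 (borrow)
  4-4-1 → f (borrow)
  5-d-1 → 7 (borrow)
  b-5-1 → 5
  9-7 → 2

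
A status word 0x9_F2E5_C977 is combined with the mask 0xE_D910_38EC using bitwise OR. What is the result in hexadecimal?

OR each hex digit independently (no carries):
  9|E=F, F|D=F, 2|9=B, E|1=F, 5|0=5, C|3=F, 9|8=9, 7|E=F, 7|C=F

0xFFBF5F9FF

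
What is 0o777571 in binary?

Each octal digit is 3 bits: 7=111 7=111 7=111 5=101 7=111 1=001.

0b111111111101111001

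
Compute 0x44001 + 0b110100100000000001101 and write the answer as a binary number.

0b111101000000000001110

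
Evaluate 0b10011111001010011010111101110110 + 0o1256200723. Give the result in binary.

0b10101001111000101011000101001001

0o1256200723 = 0b1010101110010000000111010011 in binary.
Add column by column in base 2, right to left:
  0+1 = 1
  1+1 = 0 carry 1
  1+0+1 = 0 carry 1
  0+0+1 = 1
  1+1 = 0 carry 1
  1+0+1 = 0 carry 1
  1+1+1 = 1 carry 1
  0+1+1 = 0 carry 1
  1+1+1 = 1 carry 1
  1+0+1 = 0 carry 1
  1+0+1 = 0 carry 1
  1+0+1 = 0 carry 1
  0+0+1 = 1
  1+0 = 1
  0+0 = 0
  1+0 = 1
  1+1 = 0 carry 1
  0+0+1 = 1
  0+0 = 0
  1+1 = 0 carry 1
  0+1+1 = 0 carry 1
  1+1+1 = 1 carry 1
  0+0+1 = 1
  0+1 = 1
  1+0 = 1
  1+1 = 0 carry 1
  1+0+1 = 0 carry 1
  1+1+1 = 1 carry 1
  1+0+1 = 0 carry 1
  0+0+1 = 1
  0+0 = 0
  1+0 = 1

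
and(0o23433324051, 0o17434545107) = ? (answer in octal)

0o03430104001

AND each oct digit independently (no carries):
  2&1=0, 3&7=3, 4&4=4, 3&3=3, 3&4=0, 3&5=1, 2&4=0, 4&5=4, 0&1=0, 5&0=0, 1&7=1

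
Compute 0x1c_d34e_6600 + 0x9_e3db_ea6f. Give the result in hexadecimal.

Add column by column in base 16, right to left:
  0+f = f
  0+6 = 6
  6+a = 0 carry 1
  6+e+1 = 5 carry 1
  e+b+1 = a carry 1
  4+d+1 = 2 carry 1
  3+3+1 = 7
  d+e = b carry 1
  c+9+1 = 6 carry 1
  1+0+1 = 2

0x26b72a506f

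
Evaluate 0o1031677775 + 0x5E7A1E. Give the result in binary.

0b1000110001011111101000011011

0o1031677775 = 0b1000011001110111111111111101 in binary.
0x5E7A1E = 0b10111100111101000011110 in binary.
Add column by column in base 2, right to left:
  1+0 = 1
  0+1 = 1
  1+1 = 0 carry 1
  1+1+1 = 1 carry 1
  1+1+1 = 1 carry 1
  1+0+1 = 0 carry 1
  1+0+1 = 0 carry 1
  1+0+1 = 0 carry 1
  1+0+1 = 0 carry 1
  1+1+1 = 1 carry 1
  1+0+1 = 0 carry 1
  1+1+1 = 1 carry 1
  1+1+1 = 1 carry 1
  1+1+1 = 1 carry 1
  1+1+1 = 1 carry 1
  0+0+1 = 1
  1+0 = 1
  1+1 = 0 carry 1
  1+1+1 = 1 carry 1
  0+1+1 = 0 carry 1
  0+1+1 = 0 carry 1
  1+0+1 = 0 carry 1
  1+1+1 = 1 carry 1
  0+0+1 = 1
  0+0 = 0
  0+0 = 0
  0+0 = 0
  1+0 = 1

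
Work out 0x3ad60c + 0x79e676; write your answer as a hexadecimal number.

0xb4bc82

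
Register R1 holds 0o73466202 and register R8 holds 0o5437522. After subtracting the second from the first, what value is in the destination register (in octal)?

Subtract column by column in base 8:
  2-2 → 0
  0-2 → 6 (borrow)
  2-5-1 → 4 (borrow)
  6-7-1 → 6 (borrow)
  6-3-1 → 2
  4-4 → 0
  3-5 → 6 (borrow)
  7-0-1 → 6

0o66026460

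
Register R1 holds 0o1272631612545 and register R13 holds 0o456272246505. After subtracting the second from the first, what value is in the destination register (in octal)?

0o614337344040

Subtract column by column in base 8:
  5-5 → 0
  4-0 → 4
  5-5 → 0
  2-6 → 4 (borrow)
  1-4-1 → 4 (borrow)
  6-2-1 → 3
  1-2 → 7 (borrow)
  3-7-1 → 3 (borrow)
  6-2-1 → 3
  2-6 → 4 (borrow)
  7-5-1 → 1
  2-4 → 6 (borrow)
  1-0-1 → 0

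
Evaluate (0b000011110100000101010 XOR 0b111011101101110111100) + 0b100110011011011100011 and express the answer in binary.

0b1011110110101001111001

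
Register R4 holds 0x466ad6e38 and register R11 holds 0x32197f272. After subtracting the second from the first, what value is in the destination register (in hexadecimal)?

0x145157bc6

Subtract column by column in base 16:
  8-2 → 6
  3-7 → c (borrow)
  e-2-1 → b
  6-f → 7 (borrow)
  d-7-1 → 5
  a-9 → 1
  6-1 → 5
  6-2 → 4
  4-3 → 1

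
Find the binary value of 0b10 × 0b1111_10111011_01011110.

0b111110111011010111100

Multiply each base-2 digit by 2, carrying:
  0×2 = 0 → write 0
  1×2 = 2 → write 0 carry 1
  1×2+1 = 3 → write 1 carry 1
  1×2+1 = 3 → write 1 carry 1
  1×2+1 = 3 → write 1 carry 1
  0×2+1 = 1 → write 1
  1×2 = 2 → write 0 carry 1
  0×2+1 = 1 → write 1
  1×2 = 2 → write 0 carry 1
  1×2+1 = 3 → write 1 carry 1
  0×2+1 = 1 → write 1
  1×2 = 2 → write 0 carry 1
  1×2+1 = 3 → write 1 carry 1
  1×2+1 = 3 → write 1 carry 1
  0×2+1 = 1 → write 1
  1×2 = 2 → write 0 carry 1
  1×2+1 = 3 → write 1 carry 1
  1×2+1 = 3 → write 1 carry 1
  1×2+1 = 3 → write 1 carry 1
  1×2+1 = 3 → write 1 carry 1
  remaining carry: 1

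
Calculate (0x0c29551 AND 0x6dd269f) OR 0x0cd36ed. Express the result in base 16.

0xcd36fd

0x0c29551 AND 0x6dd269f = 0x0c00411.
Then OR with 0x0cd36ed.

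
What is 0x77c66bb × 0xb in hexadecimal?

Multiply each base-16 digit by 11, carrying:
  b×11 = 121 → write 9 carry 7
  b×11+7 = 128 → write 0 carry 8
  6×11+8 = 74 → write a carry 4
  6×11+4 = 70 → write 6 carry 4
  c×11+4 = 136 → write 8 carry 8
  7×11+8 = 85 → write 5 carry 5
  7×11+5 = 82 → write 2 carry 5
  remaining carry: 5

0x52586a09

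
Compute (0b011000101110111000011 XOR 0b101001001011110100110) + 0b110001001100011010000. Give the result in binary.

First 0b011000101110111000011 XOR 0b101001001011110100110 = 0b110001100101001100101.
Add column by column in base 2, right to left:
  1+0 = 1
  0+0 = 0
  1+0 = 1
  0+0 = 0
  0+1 = 1
  1+0 = 1
  1+1 = 0 carry 1
  0+1+1 = 0 carry 1
  0+0+1 = 1
  1+0 = 1
  0+0 = 0
  1+1 = 0 carry 1
  0+1+1 = 0 carry 1
  0+0+1 = 1
  1+0 = 1
  1+1 = 0 carry 1
  0+0+1 = 1
  0+0 = 0
  0+0 = 0
  1+1 = 0 carry 1
  1+1+1 = 1 carry 1
  final carry 1

0b1100010110001100110101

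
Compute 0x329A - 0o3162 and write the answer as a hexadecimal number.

0x2C28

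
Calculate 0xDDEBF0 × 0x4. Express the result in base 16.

0x377AFC0

Multiply each base-16 digit by 4, carrying:
  0×4 = 0 → write 0
  F×4 = 60 → write C carry 3
  B×4+3 = 47 → write F carry 2
  E×4+2 = 58 → write A carry 3
  D×4+3 = 55 → write 7 carry 3
  D×4+3 = 55 → write 7 carry 3
  remaining carry: 3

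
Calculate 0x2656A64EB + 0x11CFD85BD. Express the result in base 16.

Add column by column in base 16, right to left:
  B+D = 8 carry 1
  E+B+1 = A carry 1
  4+5+1 = A
  6+8 = E
  A+D = 7 carry 1
  6+F+1 = 6 carry 1
  5+C+1 = 2 carry 1
  6+1+1 = 8
  2+1 = 3

0x38267EAA8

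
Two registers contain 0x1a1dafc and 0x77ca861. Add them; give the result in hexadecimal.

Add column by column in base 16, right to left:
  c+1 = d
  f+6 = 5 carry 1
  a+8+1 = 3 carry 1
  d+a+1 = 8 carry 1
  1+c+1 = e
  a+7 = 1 carry 1
  1+7+1 = 9

0x91e835d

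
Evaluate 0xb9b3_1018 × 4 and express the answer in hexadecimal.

Multiply each base-16 digit by 4, carrying:
  8×4 = 32 → write 0 carry 2
  1×4+2 = 6 → write 6
  0×4 = 0 → write 0
  1×4 = 4 → write 4
  3×4 = 12 → write c
  b×4 = 44 → write c carry 2
  9×4+2 = 38 → write 6 carry 2
  b×4+2 = 46 → write e carry 2
  remaining carry: 2

0x2e6cc4060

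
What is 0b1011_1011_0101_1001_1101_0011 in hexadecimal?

0xBB59D3

Group the bits into nibbles: 1011 1011 0101 1001 1101 0011 → BB59D3.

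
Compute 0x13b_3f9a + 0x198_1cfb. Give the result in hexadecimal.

Add column by column in base 16, right to left:
  a+b = 5 carry 1
  9+f+1 = 9 carry 1
  f+c+1 = c carry 1
  3+1+1 = 5
  b+8 = 3 carry 1
  3+9+1 = d
  1+1 = 2

0x2d35c95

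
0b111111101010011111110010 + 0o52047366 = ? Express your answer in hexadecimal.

0b111111101010011111110010 = 0xfea7f2 in hexadecimal.
0o52047366 = 0xa84ef6 in hexadecimal.
Add column by column in base 16, right to left:
  2+6 = 8
  f+f = e carry 1
  7+e+1 = 6 carry 1
  a+4+1 = f
  e+8 = 6 carry 1
  f+a+1 = a carry 1
  final carry 1

0x1a6f6e8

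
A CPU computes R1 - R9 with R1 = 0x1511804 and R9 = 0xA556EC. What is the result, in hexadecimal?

Subtract column by column in base 16:
  4-C → 8 (borrow)
  0-E-1 → 1 (borrow)
  8-6-1 → 1
  1-5 → C (borrow)
  1-5-1 → B (borrow)
  5-A-1 → A (borrow)
  1-0-1 → 0

0xABC118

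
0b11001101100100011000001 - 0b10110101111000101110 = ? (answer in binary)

Subtract column by column in base 2:
  1-0 → 1
  0-1 → 1 (borrow)
  0-1-1 → 0 (borrow)
  0-1-1 → 0 (borrow)
  0-0-1 → 1 (borrow)
  0-1-1 → 0 (borrow)
  1-0-1 → 0
  1-0 → 1
  0-0 → 0
  0-1 → 1 (borrow)
  0-1-1 → 0 (borrow)
  1-1-1 → 1 (borrow)
  0-1-1 → 0 (borrow)
  0-0-1 → 1 (borrow)
  1-1-1 → 1 (borrow)
  1-0-1 → 0
  0-1 → 1 (borrow)
  1-1-1 → 1 (borrow)
  1-0-1 → 0
  0-1 → 1 (borrow)
  0-0-1 → 1 (borrow)
  1-0-1 → 0
  1-0 → 1

0b10110110110101010010011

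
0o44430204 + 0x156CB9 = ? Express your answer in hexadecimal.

0xA79D3D

0o44430204 = 0x923084 in hexadecimal.
Add column by column in base 16, right to left:
  4+9 = D
  8+B = 3 carry 1
  0+C+1 = D
  3+6 = 9
  2+5 = 7
  9+1 = A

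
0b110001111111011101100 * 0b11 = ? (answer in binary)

Multiply each base-2 digit by 3, carrying:
  0×3 = 0 → write 0
  0×3 = 0 → write 0
  1×3 = 3 → write 1 carry 1
  1×3+1 = 4 → write 0 carry 2
  0×3+2 = 2 → write 0 carry 1
  1×3+1 = 4 → write 0 carry 2
  1×3+2 = 5 → write 1 carry 2
  1×3+2 = 5 → write 1 carry 2
  0×3+2 = 2 → write 0 carry 1
  1×3+1 = 4 → write 0 carry 2
  1×3+2 = 5 → write 1 carry 2
  1×3+2 = 5 → write 1 carry 2
  1×3+2 = 5 → write 1 carry 2
  1×3+2 = 5 → write 1 carry 2
  1×3+2 = 5 → write 1 carry 2
  1×3+2 = 5 → write 1 carry 2
  0×3+2 = 2 → write 0 carry 1
  0×3+1 = 1 → write 1
  0×3 = 0 → write 0
  1×3 = 3 → write 1 carry 1
  1×3+1 = 4 → write 0 carry 2
  remaining carry: 10

0b10010101111110011000100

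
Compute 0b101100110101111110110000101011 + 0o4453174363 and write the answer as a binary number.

0o4453174363 = 0b100100101011001111100011110011 in binary.
Add column by column in base 2, right to left:
  1+1 = 0 carry 1
  1+1+1 = 1 carry 1
  0+0+1 = 1
  1+0 = 1
  0+1 = 1
  1+1 = 0 carry 1
  0+1+1 = 0 carry 1
  0+1+1 = 0 carry 1
  0+0+1 = 1
  0+0 = 0
  1+0 = 1
  1+1 = 0 carry 1
  0+1+1 = 0 carry 1
  1+1+1 = 1 carry 1
  1+1+1 = 1 carry 1
  1+1+1 = 1 carry 1
  1+0+1 = 0 carry 1
  1+0+1 = 0 carry 1
  1+1+1 = 1 carry 1
  0+1+1 = 0 carry 1
  1+0+1 = 0 carry 1
  0+1+1 = 0 carry 1
  1+0+1 = 0 carry 1
  1+1+1 = 1 carry 1
  0+0+1 = 1
  0+0 = 0
  1+1 = 0 carry 1
  1+0+1 = 0 carry 1
  0+0+1 = 1
  1+1 = 0 carry 1
  final carry 1

0b1010001100001001110010100011110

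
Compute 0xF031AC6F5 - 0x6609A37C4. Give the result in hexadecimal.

Subtract column by column in base 16:
  5-4 → 1
  F-C → 3
  6-7 → F (borrow)
  C-3-1 → 8
  A-A → 0
  1-9 → 8 (borrow)
  3-0-1 → 2
  0-6 → A (borrow)
  F-6-1 → 8

0x8A2808F31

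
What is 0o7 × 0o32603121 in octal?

0o273226067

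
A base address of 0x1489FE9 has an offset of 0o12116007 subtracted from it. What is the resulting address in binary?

0b1001000000000001111100010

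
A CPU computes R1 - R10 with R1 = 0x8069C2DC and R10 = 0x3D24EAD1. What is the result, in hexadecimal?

Subtract column by column in base 16:
  C-1 → B
  D-D → 0
  2-A → 8 (borrow)
  C-E-1 → D (borrow)
  9-4-1 → 4
  6-2 → 4
  0-D → 3 (borrow)
  8-3-1 → 4

0x4344D80B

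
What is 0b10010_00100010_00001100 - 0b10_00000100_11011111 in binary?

0b100000001110100101101

Subtract column by column in base 2:
  0-1 → 1 (borrow)
  0-1-1 → 0 (borrow)
  1-1-1 → 1 (borrow)
  1-1-1 → 1 (borrow)
  0-1-1 → 0 (borrow)
  0-0-1 → 1 (borrow)
  0-1-1 → 0 (borrow)
  0-1-1 → 0 (borrow)
  0-0-1 → 1 (borrow)
  1-0-1 → 0
  0-1 → 1 (borrow)
  0-0-1 → 1 (borrow)
  0-0-1 → 1 (borrow)
  1-0-1 → 0
  0-0 → 0
  0-0 → 0
  0-0 → 0
  1-1 → 0
  0-0 → 0
  0-0 → 0
  1-0 → 1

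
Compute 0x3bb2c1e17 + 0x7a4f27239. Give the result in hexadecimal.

0xb601e9050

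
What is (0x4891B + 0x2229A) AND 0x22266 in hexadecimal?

0x22224

Add column by column in base 16, right to left:
  B+A = 5 carry 1
  1+9+1 = B
  9+2 = B
  8+2 = A
  4+2 = 6
Sum = 0x6ABB5; now AND with 0x22266:
  6&2=2, A&2=2, B&2=2, B&6=2, 5&6=4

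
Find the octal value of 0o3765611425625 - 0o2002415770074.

0o1763173435531

Subtract column by column in base 8:
  5-4 → 1
  2-7 → 3 (borrow)
  6-0-1 → 5
  5-0 → 5
  2-7 → 3 (borrow)
  4-7-1 → 4 (borrow)
  1-5-1 → 3 (borrow)
  1-1-1 → 7 (borrow)
  6-4-1 → 1
  5-2 → 3
  6-0 → 6
  7-0 → 7
  3-2 → 1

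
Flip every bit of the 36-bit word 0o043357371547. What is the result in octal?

0o734420406230

Each oct digit d becomes 7−d:
  0→7, 4→3, 3→4, 3→4, 5→2, 7→0, 3→4, 7→0, 1→6, 5→2, 4→3, 7→0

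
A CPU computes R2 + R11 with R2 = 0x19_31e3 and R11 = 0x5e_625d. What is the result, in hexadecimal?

Add column by column in base 16, right to left:
  3+d = 0 carry 1
  e+5+1 = 4 carry 1
  1+2+1 = 4
  3+6 = 9
  9+e = 7 carry 1
  1+5+1 = 7

0x779440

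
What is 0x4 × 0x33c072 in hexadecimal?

0xcf01c8

Multiply each base-16 digit by 4, carrying:
  2×4 = 8 → write 8
  7×4 = 28 → write c carry 1
  0×4+1 = 1 → write 1
  c×4 = 48 → write 0 carry 3
  3×4+3 = 15 → write f
  3×4 = 12 → write c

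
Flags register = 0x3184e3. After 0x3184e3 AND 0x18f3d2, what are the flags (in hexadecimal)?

AND each hex digit independently (no carries):
  3&1=1, 1&8=0, 8&f=8, 4&3=0, e&d=c, 3&2=2

0x1080c2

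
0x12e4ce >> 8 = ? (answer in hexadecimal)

Shifting right by 8 bits = 2 hex digits: drop the last 2.

0x12e4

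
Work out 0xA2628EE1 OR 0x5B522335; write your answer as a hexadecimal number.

0xFB72AFF5

OR each hex digit independently (no carries):
  A|5=F, 2|B=B, 6|5=7, 2|2=2, 8|2=A, E|3=F, E|3=F, 1|5=5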